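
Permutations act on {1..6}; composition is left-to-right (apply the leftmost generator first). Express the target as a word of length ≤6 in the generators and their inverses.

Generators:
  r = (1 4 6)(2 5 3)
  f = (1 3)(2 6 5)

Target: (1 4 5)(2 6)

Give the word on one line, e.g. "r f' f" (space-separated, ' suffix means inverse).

  after f: (1 3)(2 6 5)
  after r: (1 2)(3 4 6)
  after f: (1 6)(2 3 4 5)
  after r': (1 4 2 5 3)
  after f': (1 4 5)(2 6)

f r f r' f'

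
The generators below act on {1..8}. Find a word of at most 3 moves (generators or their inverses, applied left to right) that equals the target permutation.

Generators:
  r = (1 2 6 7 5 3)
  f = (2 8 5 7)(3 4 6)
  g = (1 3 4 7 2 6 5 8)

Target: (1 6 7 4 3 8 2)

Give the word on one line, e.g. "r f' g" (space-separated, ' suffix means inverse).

  after r': (1 3 5 7 6 2)
  after f': (1 6 7 4 3 8 2)

r' f'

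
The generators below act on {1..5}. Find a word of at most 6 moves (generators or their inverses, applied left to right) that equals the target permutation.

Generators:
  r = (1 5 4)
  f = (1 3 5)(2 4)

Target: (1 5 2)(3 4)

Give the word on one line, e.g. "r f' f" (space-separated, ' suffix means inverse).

  after r: (1 5 4)
  after f: (2 4 3 5)
  after r': (1 4 3)(2 5)
  after r': (1 5 2)(3 4)

r f r' r'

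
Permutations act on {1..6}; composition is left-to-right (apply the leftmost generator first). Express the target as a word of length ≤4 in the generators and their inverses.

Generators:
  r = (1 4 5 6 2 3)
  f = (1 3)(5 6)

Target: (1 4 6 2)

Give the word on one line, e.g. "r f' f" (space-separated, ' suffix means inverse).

  after r: (1 4 5 6 2 3)
  after f: (1 4 6 2)

r f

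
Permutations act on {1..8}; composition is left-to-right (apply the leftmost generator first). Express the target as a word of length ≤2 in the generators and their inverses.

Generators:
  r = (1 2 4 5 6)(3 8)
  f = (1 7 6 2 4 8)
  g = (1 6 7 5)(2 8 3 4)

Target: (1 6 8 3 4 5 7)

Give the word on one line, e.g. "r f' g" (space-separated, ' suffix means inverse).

  after r: (1 2 4 5 6)(3 8)
  after f': (1 6 8 3 4 5 7)

r f'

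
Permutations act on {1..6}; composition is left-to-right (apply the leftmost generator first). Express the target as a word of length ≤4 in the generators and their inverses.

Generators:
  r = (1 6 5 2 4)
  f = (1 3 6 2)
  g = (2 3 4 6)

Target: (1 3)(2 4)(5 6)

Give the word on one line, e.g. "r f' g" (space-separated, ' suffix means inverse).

  after r: (1 6 5 2 4)
  after f': (1 3)(2 4)(5 6)

r f'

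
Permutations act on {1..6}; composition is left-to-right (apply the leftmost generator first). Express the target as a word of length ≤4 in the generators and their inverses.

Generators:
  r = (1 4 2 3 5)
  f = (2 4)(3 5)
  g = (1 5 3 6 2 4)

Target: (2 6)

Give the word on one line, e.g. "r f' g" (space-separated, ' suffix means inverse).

g' r'

  after g': (1 4 2 6 3 5)
  after r': (2 6)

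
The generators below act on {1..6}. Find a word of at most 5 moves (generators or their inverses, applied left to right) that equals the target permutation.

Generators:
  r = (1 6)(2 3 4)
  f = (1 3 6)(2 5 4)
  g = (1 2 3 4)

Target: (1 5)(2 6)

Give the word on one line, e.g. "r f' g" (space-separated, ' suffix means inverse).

g f g

  after g: (1 2 3 4)
  after f: (1 5 4 3 2 6)
  after g: (1 5)(2 6)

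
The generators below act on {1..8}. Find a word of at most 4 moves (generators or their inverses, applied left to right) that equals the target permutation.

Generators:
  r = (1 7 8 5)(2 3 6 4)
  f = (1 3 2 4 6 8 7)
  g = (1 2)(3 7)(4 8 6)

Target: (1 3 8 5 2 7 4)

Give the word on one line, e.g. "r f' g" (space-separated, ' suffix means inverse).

  after r: (1 7 8 5)(2 3 6 4)
  after g': (1 3 8 5 2 7 4)

r g'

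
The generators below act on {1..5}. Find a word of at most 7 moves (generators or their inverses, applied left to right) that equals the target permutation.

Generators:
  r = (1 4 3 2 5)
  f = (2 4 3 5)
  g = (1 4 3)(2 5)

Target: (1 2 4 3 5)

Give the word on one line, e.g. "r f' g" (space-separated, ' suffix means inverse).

  after g': (1 3 4)(2 5)
  after f': (1 4)(2 3)
  after g': (2 4 3 5)
  after g': (1 3 2)
  after r: (1 2 4 3 5)

g' f' g' g' r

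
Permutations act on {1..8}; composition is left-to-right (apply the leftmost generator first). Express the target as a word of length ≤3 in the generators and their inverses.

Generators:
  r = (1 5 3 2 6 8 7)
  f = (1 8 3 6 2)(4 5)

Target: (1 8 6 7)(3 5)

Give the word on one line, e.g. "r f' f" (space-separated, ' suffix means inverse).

f' f' r

  after f': (1 2 6 3 8)(4 5)
  after f': (1 6 8 2 3)
  after r: (1 8 6 7)(3 5)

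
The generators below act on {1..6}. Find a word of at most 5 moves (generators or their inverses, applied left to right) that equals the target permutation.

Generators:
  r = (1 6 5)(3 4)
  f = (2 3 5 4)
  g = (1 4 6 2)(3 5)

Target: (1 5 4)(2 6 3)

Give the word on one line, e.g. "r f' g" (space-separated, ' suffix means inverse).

r f' r f' g'

  after r: (1 6 5)(3 4)
  after f': (1 6 3 5)(2 4)
  after r: (1 5 6 4 2 3)
  after f': (1 3)(5 6)
  after g': (1 5 4)(2 6 3)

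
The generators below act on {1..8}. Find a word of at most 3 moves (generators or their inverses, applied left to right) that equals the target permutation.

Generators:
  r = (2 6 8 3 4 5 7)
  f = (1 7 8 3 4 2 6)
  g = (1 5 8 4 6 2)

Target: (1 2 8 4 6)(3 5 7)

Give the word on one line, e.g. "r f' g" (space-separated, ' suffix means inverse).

  after f: (1 7 8 3 4 2 6)
  after r: (1 2 8 4 6)(3 5 7)

f r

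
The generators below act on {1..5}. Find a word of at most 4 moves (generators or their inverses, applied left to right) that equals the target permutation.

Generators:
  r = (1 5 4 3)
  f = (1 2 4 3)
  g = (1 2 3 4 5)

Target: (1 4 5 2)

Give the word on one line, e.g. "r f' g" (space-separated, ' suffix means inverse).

g f

  after g: (1 2 3 4 5)
  after f: (1 4 5 2)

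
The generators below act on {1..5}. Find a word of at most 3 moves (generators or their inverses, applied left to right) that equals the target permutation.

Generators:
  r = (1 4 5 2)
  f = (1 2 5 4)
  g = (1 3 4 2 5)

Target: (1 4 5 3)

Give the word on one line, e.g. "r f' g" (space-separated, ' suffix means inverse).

r' g'

  after r': (1 2 5 4)
  after g': (1 4 5 3)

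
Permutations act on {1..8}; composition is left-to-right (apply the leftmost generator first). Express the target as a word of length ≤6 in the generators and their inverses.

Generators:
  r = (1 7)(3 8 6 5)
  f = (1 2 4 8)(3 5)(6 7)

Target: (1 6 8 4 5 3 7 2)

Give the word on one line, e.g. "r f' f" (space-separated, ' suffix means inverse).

f f r f r

  after f: (1 2 4 8)(3 5)(6 7)
  after f: (1 4)(2 8)
  after r: (1 4 7)(2 6 5 3 8)
  after f: (1 8 4 6 3)(2 7)
  after r: (1 6 8 4 5 3 7 2)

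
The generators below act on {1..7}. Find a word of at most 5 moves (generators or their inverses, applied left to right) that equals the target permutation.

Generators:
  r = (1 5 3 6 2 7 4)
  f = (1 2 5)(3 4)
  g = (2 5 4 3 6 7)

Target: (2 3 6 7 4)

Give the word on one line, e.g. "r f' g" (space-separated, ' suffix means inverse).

g g f g r'

  after g: (2 5 4 3 6 7)
  after g: (2 4 6)(3 7 5)
  after f: (1 2 3 7)(4 6 5)
  after g: (1 5 3 2 6 4 7)
  after r': (2 3 6 7 4)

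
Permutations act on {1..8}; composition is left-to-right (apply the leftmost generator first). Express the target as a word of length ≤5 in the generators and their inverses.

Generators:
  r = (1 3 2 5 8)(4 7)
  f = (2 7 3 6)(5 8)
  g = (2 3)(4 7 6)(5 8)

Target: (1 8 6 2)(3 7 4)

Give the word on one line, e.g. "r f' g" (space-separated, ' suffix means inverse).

g r' g f

  after g: (2 3)(4 7 6)(5 8)
  after r': (1 8 2)(6 7)
  after g: (1 5 8 3 2)(4 7)
  after f: (1 8 6 2)(3 7 4)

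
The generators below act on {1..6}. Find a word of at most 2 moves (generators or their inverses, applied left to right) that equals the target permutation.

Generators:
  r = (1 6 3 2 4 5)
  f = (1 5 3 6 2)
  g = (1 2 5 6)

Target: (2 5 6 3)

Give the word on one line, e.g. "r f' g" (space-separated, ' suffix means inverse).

  after f': (1 2 6 3 5)
  after g': (2 5 6 3)

f' g'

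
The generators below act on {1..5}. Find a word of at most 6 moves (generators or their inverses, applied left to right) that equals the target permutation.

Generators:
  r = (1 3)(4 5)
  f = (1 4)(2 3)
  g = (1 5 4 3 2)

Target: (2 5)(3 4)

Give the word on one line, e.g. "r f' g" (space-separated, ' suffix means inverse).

r' f g' g' f'

  after r': (1 3)(4 5)
  after f: (1 2 3 4 5)
  after g': (1 3 5 2 4)
  after g': (1 4 2 5 3)
  after f': (2 5)(3 4)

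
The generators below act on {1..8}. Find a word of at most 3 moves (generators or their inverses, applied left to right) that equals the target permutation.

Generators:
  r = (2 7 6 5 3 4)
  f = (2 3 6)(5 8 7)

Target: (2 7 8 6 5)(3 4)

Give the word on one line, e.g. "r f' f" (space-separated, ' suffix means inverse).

  after f: (2 3 6)(5 8 7)
  after f: (2 6 3)(5 7 8)
  after r': (2 7 8 6 5)(3 4)

f f r'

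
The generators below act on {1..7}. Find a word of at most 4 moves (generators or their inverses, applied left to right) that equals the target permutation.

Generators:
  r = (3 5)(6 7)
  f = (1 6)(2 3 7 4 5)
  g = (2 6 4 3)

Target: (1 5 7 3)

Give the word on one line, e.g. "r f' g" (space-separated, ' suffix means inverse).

  after f': (1 6)(2 5 4 7 3)
  after g: (1 4 7 2 5 3 6)
  after f: (1 5 7 3)

f' g f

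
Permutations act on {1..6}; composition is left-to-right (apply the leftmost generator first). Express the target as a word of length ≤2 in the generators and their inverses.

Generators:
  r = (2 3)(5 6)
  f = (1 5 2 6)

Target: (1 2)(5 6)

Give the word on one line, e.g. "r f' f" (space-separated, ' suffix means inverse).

f' f'

  after f': (1 6 2 5)
  after f': (1 2)(5 6)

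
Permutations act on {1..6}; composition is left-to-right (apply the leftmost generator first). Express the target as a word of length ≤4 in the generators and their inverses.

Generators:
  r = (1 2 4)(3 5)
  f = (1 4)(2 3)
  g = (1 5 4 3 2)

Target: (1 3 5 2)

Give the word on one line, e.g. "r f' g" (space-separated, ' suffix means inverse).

  after r: (1 2 4)(3 5)
  after f: (1 3 5 2)

r f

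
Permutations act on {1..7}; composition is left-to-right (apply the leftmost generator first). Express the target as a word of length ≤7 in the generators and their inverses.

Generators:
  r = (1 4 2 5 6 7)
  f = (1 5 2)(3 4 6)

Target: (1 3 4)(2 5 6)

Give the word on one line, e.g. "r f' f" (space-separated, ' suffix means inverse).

r f' r r r

  after r: (1 4 2 5 6 7)
  after f': (1 3 6 7 2)(4 5)
  after r: (1 3 7 5 2 4 6)
  after r: (1 3)(4 7 6)
  after r: (1 3 4)(2 5 6)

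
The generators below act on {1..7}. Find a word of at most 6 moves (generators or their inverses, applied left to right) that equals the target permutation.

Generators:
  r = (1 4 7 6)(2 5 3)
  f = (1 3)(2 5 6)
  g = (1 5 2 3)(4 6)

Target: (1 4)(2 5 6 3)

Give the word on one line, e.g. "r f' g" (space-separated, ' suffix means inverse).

g f' g' f g

  after g: (1 5 2 3)(4 6)
  after f': (1 2)(4 5 6)
  after g': (1 5 4)(2 3)
  after f: (1 6 2)(3 5 4)
  after g: (1 4)(2 5 6 3)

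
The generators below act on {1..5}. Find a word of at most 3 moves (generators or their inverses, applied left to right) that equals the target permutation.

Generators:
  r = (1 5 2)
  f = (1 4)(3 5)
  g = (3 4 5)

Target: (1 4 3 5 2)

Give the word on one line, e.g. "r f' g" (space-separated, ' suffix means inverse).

  after r: (1 5 2)
  after g': (1 4 3 5 2)

r g'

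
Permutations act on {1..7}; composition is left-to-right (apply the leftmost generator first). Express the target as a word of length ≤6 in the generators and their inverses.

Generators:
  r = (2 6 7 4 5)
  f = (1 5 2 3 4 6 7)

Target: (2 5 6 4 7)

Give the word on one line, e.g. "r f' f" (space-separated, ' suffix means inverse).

f' f' r f

  after f': (1 7 6 4 3 2 5)
  after f': (1 6 3 5 7 4 2)
  after r: (1 7 5 4 6 3 2)
  after f: (2 5 6 4 7)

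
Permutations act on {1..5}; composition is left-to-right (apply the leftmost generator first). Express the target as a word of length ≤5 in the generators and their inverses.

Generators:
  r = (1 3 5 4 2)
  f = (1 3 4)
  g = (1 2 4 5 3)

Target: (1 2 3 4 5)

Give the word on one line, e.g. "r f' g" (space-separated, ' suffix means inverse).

g r' g' f'

  after g: (1 2 4 5 3)
  after r': (1 4 3 2 5)
  after g': (1 2 4 5 3)
  after f': (1 2 3 4 5)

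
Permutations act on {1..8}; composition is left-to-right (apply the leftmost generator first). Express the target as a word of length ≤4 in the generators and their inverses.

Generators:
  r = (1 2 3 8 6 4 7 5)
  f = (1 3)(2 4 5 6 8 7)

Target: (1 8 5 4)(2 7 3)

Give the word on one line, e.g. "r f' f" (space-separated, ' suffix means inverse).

f r

  after f: (1 3)(2 4 5 6 8 7)
  after r: (1 8 5 4)(2 7 3)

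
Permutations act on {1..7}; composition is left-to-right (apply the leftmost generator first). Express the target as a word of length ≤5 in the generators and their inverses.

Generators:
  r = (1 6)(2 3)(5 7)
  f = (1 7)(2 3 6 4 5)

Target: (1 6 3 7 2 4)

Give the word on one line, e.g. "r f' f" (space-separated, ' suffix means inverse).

  after r: (1 6)(2 3)(5 7)
  after f': (1 3 5)(4 6 7)
  after r': (1 2 3 7 4)(5 6)
  after f: (1 3)(2 6)(4 7 5)
  after f: (1 6 3 7 2 4)

r f' r' f f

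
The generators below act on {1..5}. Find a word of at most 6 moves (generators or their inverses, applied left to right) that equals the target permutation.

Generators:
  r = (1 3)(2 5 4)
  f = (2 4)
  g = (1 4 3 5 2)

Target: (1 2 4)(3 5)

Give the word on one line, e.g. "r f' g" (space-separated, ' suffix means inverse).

g' f r' r'

  after g': (1 2 5 3 4)
  after f: (1 4)(2 5 3)
  after r': (1 5)(3 4)
  after r': (1 2 4)(3 5)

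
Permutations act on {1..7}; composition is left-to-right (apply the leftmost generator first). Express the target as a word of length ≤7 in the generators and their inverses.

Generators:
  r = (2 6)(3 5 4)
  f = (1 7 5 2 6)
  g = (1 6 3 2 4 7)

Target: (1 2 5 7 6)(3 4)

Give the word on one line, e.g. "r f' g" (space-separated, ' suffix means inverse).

  after f': (1 6 2 5 7)
  after g': (2 5 4)(3 6)
  after r': (2 3)(4 6)
  after g: (1 6 7)(3 4)
  after f': (1 2 5 7 6)(3 4)

f' g' r' g f'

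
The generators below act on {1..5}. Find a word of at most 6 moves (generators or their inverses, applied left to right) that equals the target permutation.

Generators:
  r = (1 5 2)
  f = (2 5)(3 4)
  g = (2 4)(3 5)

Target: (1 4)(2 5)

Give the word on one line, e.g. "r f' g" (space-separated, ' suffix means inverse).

g' r g' f

  after g': (2 4)(3 5)
  after r: (1 5 3 2 4)
  after g': (1 3 4)
  after f: (1 4)(2 5)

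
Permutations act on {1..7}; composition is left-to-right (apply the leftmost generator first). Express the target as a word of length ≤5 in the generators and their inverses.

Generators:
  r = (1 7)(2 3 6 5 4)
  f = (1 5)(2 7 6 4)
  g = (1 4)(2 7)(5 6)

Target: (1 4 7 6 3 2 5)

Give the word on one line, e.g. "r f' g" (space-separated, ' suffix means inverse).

  after r': (1 7)(2 4 5 6 3)
  after g': (1 2)(3 7 4 6)
  after f': (1 4 7 6 3 2 5)

r' g' f'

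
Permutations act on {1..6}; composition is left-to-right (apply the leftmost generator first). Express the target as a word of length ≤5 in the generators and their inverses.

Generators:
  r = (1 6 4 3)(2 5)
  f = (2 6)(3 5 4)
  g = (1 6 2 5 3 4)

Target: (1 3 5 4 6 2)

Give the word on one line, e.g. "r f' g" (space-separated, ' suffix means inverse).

  after f': (2 6)(3 4 5)
  after g': (1 4 2)
  after f: (1 3 5 4 6 2)

f' g' f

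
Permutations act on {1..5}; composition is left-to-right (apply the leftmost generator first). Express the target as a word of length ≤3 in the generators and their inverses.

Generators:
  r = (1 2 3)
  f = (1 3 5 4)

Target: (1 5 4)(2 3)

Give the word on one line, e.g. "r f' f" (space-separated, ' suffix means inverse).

r' f

  after r': (1 3 2)
  after f: (1 5 4)(2 3)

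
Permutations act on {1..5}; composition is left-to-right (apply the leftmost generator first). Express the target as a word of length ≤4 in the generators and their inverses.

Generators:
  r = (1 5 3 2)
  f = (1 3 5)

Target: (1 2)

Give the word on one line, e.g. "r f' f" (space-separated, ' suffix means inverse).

  after r': (1 2 3 5)
  after f': (1 2)

r' f'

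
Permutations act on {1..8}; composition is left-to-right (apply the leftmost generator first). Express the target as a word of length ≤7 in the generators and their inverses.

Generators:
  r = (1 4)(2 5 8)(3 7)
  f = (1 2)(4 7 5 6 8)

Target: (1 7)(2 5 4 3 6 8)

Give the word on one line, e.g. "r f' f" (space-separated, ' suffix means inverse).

  after f: (1 2)(4 7 5 6 8)
  after r': (1 8)(2 4 3 7)(5 6)
  after f': (1 6 7)(2 8)(3 4)
  after f': (1 5 7 2 6 4 3 8)
  after f': (1 7)(2 5 4 3 6 8)

f r' f' f' f'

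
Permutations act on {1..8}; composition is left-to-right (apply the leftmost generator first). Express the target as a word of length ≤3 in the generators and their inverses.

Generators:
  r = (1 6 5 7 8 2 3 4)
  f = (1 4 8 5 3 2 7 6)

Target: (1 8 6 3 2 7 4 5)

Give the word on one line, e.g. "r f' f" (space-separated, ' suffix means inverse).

  after f': (1 6 7 2 3 5 8 4)
  after f': (1 7 3 8)(2 5 4 6)
  after r: (1 8 6 3 2 7 4 5)

f' f' r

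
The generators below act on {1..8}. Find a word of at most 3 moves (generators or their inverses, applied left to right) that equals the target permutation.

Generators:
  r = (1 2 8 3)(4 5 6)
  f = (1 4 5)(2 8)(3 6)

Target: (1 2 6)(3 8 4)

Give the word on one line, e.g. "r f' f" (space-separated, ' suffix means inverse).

r r f

  after r: (1 2 8 3)(4 5 6)
  after r: (1 8)(2 3)(4 6 5)
  after f: (1 2 6)(3 8 4)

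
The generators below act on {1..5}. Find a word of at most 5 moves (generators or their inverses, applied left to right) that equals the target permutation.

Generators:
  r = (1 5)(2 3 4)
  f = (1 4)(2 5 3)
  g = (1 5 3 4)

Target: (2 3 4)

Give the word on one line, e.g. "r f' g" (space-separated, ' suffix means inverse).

  after f: (1 4)(2 5 3)
  after g: (2 3)(4 5)
  after f': (1 4 2 5)
  after g: (2 3 4)

f g f' g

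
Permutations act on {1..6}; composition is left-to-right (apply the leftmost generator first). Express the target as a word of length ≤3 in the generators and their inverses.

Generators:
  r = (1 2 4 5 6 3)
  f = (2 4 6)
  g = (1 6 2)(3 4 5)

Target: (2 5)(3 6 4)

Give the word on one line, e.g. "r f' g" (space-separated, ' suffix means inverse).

r g

  after r: (1 2 4 5 6 3)
  after g: (2 5)(3 6 4)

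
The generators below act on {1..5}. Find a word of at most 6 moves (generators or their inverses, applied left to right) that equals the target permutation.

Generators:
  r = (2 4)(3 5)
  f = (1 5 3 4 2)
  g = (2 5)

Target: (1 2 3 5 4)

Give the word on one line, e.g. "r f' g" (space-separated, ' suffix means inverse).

  after f: (1 5 3 4 2)
  after r: (1 3 2)
  after f: (1 4 2 5 3)
  after f: (1 2 3 5 4)

f r f f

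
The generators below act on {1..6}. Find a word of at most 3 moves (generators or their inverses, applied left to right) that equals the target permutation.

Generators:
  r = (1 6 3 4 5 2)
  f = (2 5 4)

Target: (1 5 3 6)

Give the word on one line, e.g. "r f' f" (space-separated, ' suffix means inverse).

  after f: (2 5 4)
  after r': (1 2 4 5 3 6)
  after f: (1 5 3 6)

f r' f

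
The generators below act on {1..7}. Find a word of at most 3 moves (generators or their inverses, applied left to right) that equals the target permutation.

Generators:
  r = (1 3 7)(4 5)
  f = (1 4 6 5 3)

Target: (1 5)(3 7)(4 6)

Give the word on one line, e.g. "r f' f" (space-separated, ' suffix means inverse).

  after r: (1 3 7)(4 5)
  after f': (1 5)(3 7)(4 6)

r f'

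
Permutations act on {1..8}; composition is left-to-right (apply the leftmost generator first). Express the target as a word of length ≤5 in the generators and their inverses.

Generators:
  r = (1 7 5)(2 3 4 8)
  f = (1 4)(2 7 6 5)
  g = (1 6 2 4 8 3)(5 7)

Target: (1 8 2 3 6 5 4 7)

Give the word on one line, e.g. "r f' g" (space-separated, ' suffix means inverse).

  after f: (1 4)(2 7 6 5)
  after r': (1 3 2)(4 5 8)(6 7)
  after g': (1 8 2 3 6 5 4 7)

f r' g'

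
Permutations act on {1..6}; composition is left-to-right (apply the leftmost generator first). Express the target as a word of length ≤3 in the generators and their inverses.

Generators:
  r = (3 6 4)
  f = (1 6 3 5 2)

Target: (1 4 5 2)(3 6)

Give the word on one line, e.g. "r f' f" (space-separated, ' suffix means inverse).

r f r

  after r: (3 6 4)
  after f: (1 6 4 5 2)
  after r: (1 4 5 2)(3 6)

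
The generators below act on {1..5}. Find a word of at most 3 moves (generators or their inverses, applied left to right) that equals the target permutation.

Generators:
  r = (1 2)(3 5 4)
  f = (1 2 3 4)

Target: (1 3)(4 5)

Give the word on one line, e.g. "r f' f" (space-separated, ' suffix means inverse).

  after r': (1 2)(3 4 5)
  after f: (1 3)(4 5)

r' f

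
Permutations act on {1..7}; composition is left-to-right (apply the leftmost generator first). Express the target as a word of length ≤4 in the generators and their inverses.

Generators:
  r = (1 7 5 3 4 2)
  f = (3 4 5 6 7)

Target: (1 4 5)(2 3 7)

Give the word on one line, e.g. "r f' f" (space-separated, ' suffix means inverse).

r' r'

  after r': (1 2 4 3 5 7)
  after r': (1 4 5)(2 3 7)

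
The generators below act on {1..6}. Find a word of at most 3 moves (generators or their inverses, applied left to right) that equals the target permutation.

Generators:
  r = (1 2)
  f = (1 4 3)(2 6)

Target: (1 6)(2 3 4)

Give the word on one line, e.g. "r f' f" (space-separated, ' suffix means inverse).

  after r': (1 2)
  after f': (1 6 2 3 4)
  after r': (1 6)(2 3 4)

r' f' r'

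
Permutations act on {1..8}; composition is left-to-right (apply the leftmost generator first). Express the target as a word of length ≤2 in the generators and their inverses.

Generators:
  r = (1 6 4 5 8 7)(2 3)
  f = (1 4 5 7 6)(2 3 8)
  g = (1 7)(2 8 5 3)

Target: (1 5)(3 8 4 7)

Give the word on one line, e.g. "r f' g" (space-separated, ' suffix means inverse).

r' f'

  after r': (1 7 8 5 4 6)(2 3)
  after f': (1 5)(3 8 4 7)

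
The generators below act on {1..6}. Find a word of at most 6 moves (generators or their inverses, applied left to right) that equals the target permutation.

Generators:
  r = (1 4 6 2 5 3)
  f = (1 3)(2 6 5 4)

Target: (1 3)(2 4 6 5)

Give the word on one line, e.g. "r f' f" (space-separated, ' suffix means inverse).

  after f: (1 3)(2 6 5 4)
  after f: (2 5)(4 6)
  after r': (1 3 5 6)
  after f: (2 6 3 4)
  after r': (1 3)(2 4 6 5)

f f r' f r'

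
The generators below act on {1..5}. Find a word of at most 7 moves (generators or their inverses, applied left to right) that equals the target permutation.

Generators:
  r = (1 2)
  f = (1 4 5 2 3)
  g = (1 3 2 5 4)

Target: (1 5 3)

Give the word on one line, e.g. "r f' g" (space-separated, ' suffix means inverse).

f' r f' g r

  after f': (1 3 2 5 4)
  after r: (1 3)(2 5 4)
  after f': (1 2 4 5)
  after g: (1 5 3 2)
  after r: (1 5 3)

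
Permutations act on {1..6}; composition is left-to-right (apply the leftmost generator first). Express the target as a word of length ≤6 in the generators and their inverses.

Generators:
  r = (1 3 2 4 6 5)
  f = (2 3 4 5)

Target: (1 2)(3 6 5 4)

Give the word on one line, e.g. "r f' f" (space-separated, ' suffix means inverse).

  after r: (1 3 2 4 6 5)
  after f': (1 2 3 5)(4 6)
  after r': (1 3 6 2)
  after f': (1 2)(3 6 5 4)

r f' r' f'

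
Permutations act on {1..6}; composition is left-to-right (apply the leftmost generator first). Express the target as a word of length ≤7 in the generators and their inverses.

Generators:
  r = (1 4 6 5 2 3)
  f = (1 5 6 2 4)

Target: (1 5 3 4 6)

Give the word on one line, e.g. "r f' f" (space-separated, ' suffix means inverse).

f f r' f' r'

  after f: (1 5 6 2 4)
  after f: (1 6 4 5 2)
  after r': (1 4 6)(2 3)
  after f': (1 2 3 6 4 5)
  after r': (1 5 3 4 6)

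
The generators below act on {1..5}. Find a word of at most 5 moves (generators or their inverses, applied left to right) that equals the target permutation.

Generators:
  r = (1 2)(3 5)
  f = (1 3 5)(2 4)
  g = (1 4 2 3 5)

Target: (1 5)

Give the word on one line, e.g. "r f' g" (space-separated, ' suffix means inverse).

g' g' r' f' g

  after g': (1 5 3 2 4)
  after g': (1 3 4 5 2)
  after r': (1 5)(3 4)
  after f': (1 3 2 4)
  after g: (1 5)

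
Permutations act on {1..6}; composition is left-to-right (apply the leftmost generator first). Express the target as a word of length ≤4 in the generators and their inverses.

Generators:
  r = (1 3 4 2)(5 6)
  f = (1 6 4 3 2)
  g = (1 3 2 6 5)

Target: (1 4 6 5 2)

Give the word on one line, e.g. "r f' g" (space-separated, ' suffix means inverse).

r' f' f'

  after r': (1 2 4 3)(5 6)
  after f': (1 3 2 6 5)
  after f': (1 4 6 5 2)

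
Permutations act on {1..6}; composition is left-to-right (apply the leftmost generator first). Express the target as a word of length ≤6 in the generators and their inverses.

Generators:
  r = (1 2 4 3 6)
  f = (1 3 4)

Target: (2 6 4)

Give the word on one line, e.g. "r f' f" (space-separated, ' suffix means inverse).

  after f': (1 4 3)
  after r: (1 3 2 4 6)
  after r: (1 6 2 3 4)
  after r: (2 6 4)

f' r r r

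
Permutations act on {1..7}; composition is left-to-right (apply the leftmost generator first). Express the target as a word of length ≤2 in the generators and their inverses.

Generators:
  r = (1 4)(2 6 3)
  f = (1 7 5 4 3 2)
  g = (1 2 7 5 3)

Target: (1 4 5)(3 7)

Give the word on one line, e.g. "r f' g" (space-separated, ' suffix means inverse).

  after g': (1 3 5 7 2)
  after f': (1 4 5)(3 7)

g' f'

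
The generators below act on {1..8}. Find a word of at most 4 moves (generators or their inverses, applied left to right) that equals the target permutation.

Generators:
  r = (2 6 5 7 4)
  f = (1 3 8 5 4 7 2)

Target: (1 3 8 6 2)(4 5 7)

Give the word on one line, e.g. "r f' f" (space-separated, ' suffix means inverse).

  after f: (1 3 8 5 4 7 2)
  after r': (1 3 8 6 2)(4 5 7)

f r'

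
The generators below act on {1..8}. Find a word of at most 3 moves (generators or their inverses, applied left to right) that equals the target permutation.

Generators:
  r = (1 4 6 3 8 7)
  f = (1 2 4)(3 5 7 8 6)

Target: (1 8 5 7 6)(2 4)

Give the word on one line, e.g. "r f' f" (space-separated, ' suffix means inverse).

  after r': (1 7 8 3 6 4)
  after f: (1 8 5 7 6)(2 4)

r' f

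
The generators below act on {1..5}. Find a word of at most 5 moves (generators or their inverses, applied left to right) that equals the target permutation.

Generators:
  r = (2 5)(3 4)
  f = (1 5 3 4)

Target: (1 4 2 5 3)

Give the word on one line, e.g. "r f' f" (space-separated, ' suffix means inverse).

f f r

  after f: (1 5 3 4)
  after f: (1 3)(4 5)
  after r: (1 4 2 5 3)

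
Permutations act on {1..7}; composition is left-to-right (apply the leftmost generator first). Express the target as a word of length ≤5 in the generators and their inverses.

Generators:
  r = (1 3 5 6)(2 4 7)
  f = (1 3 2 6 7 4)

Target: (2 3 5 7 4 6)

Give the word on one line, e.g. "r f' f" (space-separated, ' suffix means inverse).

f' r r f' f'

  after f': (1 4 7 6 2 3)
  after r: (1 7)(2 5 6 4)
  after r: (1 2 6 7 3 5)
  after f': (1 3 5 4 7)
  after f': (2 3 5 7 4 6)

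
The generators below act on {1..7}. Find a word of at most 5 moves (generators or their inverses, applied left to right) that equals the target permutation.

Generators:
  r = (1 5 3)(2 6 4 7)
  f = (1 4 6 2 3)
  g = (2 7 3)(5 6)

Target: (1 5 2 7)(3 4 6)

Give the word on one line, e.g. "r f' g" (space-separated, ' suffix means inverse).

r' g f' g

  after r': (1 3 5)(2 7 4 6)
  after g: (1 2 3 6 7 4 5)
  after f': (1 6 7)(3 4 5)
  after g: (1 5 2 7)(3 4 6)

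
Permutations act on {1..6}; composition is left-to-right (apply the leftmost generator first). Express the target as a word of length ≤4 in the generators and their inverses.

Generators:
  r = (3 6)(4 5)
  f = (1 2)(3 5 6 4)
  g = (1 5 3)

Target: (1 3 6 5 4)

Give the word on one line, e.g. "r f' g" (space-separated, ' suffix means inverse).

  after f: (1 2)(3 5 6 4)
  after f: (3 6)(4 5)
  after g': (1 3 6 5 4)

f f g'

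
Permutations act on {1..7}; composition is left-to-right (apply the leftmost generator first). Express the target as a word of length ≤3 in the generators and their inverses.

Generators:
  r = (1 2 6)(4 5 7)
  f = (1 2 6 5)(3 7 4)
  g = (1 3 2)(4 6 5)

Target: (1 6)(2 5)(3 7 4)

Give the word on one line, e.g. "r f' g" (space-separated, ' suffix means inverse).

f' f'

  after f': (1 5 6 2)(3 4 7)
  after f': (1 6)(2 5)(3 7 4)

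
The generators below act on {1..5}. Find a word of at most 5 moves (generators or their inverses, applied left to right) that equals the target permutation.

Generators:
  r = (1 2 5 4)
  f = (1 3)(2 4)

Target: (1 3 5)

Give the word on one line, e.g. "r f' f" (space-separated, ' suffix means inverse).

  after f': (1 3)(2 4)
  after r: (1 3 2)(4 5)
  after f: (2 3 4 5)
  after f: (1 3 2)(4 5)
  after r: (1 3 5)

f' r f f r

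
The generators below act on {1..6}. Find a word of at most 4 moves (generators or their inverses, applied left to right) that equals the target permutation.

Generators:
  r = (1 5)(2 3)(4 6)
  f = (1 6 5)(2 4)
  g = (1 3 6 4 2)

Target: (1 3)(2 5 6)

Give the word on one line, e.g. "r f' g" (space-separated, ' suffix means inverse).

  after g: (1 3 6 4 2)
  after f': (1 3)(2 5 6)

g f'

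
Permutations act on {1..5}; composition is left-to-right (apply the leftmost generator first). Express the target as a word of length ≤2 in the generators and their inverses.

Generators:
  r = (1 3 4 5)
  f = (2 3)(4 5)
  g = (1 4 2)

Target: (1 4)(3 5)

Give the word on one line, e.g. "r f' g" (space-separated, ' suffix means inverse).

r r

  after r: (1 3 4 5)
  after r: (1 4)(3 5)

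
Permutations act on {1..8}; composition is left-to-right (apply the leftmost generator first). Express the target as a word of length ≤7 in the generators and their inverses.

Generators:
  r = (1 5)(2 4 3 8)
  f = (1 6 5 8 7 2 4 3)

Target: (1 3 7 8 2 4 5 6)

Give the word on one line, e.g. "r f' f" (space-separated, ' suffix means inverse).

  after f': (1 3 4 2 7 8 5 6)
  after r: (1 8)(2 7)(5 6)
  after f': (1 5)(2 8 3 4)
  after r': (2 3)(4 8)
  after f': (1 3 7 8 2 4 5 6)

f' r f' r' f'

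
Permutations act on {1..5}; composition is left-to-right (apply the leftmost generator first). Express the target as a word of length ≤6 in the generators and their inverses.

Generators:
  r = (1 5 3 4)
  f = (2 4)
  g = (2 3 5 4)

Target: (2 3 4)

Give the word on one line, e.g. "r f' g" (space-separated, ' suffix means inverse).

  after g': (2 4 5 3)
  after f: (3 4 5)
  after g: (2 3)
  after f: (2 3 4)

g' f g f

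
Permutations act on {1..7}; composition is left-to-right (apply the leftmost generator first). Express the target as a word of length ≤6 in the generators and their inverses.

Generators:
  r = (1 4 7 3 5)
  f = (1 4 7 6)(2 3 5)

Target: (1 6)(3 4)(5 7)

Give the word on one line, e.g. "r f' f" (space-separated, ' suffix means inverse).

  after f: (1 4 7 6)(2 3 5)
  after f: (1 7)(2 5 3)(4 6)
  after f: (1 6 7 4)
  after r': (1 6 4 5 3 7)
  after r': (1 6)(3 4)(5 7)

f f f r' r'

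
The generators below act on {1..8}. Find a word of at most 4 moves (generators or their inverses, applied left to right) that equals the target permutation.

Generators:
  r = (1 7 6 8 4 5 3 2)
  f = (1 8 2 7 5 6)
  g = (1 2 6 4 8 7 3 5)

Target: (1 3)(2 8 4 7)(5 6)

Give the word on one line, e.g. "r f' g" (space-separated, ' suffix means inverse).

f' g' r'

  after f': (1 6 5 7 2 8)
  after g': (1 2 4 6 3 7)(5 8)
  after r': (1 3)(2 8 4 7)(5 6)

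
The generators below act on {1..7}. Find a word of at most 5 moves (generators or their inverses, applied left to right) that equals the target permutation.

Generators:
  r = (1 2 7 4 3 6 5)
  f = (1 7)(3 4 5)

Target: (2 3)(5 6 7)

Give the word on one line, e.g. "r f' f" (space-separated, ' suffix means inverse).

f f r r f'

  after f: (1 7)(3 4 5)
  after f: (3 5 4)
  after r: (1 2 7 4 6 5 3)
  after r: (1 7 3 2 4 5 6)
  after f': (2 3)(5 6 7)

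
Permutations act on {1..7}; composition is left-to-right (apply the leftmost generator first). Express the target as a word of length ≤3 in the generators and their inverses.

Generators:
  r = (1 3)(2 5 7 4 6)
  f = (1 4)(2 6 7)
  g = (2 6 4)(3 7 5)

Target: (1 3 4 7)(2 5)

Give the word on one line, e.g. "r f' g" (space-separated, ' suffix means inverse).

r f

  after r: (1 3)(2 5 7 4 6)
  after f: (1 3 4 7)(2 5)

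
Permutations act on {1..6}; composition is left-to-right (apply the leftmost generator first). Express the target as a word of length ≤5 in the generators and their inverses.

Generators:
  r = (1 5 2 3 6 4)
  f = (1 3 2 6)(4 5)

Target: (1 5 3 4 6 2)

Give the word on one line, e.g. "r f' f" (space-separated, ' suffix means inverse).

f' r f

  after f': (1 6 2 3)(4 5)
  after r: (1 4 2 6 3 5)
  after f: (1 5 3 4 6 2)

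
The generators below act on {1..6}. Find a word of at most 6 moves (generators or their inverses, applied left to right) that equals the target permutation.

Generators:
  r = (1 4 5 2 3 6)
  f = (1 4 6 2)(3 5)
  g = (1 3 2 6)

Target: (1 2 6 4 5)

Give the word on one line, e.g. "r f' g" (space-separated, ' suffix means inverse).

  after f: (1 4 6 2)(3 5)
  after r: (1 5 6 3 2 4)
  after f': (1 3 6 5 4 2)
  after r': (1 2 6 4 5)

f r f' r'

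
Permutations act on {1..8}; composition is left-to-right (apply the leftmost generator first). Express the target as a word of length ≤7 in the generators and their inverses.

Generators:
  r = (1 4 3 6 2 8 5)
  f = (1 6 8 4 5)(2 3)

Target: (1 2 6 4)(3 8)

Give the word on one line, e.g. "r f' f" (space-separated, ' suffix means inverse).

r' r' r' f' f'

  after r': (1 5 8 2 6 3 4)
  after r': (1 8 6 4 5 2 3)
  after r': (1 2 4 8 3 5 6)
  after f': (1 3 4 6 5)(2 8)
  after f': (1 2 6 4)(3 8)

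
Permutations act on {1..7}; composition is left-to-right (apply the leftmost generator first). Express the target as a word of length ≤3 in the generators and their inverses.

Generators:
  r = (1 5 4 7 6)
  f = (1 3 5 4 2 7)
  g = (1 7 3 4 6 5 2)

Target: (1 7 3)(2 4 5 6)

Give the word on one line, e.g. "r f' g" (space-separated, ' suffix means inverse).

  after g': (1 2 5 6 4 3 7)
  after f: (1 7 3)(2 4 5 6)

g' f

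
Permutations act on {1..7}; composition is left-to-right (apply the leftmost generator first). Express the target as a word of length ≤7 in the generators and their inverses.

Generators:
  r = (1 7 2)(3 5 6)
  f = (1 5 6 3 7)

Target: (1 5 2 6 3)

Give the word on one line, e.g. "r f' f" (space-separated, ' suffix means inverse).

r f' f' r r

  after r: (1 7 2)(3 5 6)
  after f': (1 3)(2 7)
  after f': (1 6 5)(2 3 7)
  after r: (1 3 2 5 7)
  after r: (1 5 2 6 3)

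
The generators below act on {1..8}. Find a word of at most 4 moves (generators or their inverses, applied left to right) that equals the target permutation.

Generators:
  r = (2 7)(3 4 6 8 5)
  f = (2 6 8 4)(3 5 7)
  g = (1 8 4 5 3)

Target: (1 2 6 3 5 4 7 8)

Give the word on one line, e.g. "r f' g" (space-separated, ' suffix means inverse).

g' f f r'

  after g': (1 3 5 4 8)
  after f: (1 5 2 6 8)(3 7)
  after f: (1 7 5 6 4 2 8)
  after r': (1 2 6 3 5 4 7 8)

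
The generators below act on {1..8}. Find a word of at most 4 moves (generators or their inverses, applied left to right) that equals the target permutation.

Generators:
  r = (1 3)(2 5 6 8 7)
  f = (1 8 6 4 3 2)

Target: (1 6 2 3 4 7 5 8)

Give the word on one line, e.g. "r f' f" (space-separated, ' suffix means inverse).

f' r r

  after f': (1 2 3 4 6 8)
  after r: (1 5 6 7 2)(3 4 8)
  after r: (1 6 2 3 4 7 5 8)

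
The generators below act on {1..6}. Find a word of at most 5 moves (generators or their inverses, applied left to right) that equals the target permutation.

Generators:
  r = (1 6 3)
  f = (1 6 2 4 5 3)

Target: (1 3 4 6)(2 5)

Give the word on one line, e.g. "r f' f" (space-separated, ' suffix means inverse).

r' f r' f r'

  after r': (1 3 6)
  after f: (2 4 5 3)
  after r': (1 3 2 4 5 6)
  after f: (2 5)(3 4)
  after r': (1 3 4 6)(2 5)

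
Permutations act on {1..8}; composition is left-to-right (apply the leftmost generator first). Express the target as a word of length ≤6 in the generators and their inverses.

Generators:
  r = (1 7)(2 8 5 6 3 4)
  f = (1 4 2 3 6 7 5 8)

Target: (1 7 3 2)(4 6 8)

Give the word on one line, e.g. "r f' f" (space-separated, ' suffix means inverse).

  after f: (1 4 2 3 6 7 5 8)
  after f: (1 2 6 5)(3 7 8 4)
  after r': (1 4 6 8 3)(2 5 7)
  after f': (2 7 4 3 8)(5 6)
  after r': (1 7 3 2)(4 6 8)

f f r' f' r'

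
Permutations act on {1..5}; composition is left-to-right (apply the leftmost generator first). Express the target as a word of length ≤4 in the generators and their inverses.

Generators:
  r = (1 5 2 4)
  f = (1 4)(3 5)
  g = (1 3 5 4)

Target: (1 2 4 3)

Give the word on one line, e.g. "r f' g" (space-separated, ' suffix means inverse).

  after g': (1 4 5 3)
  after r': (1 2 5 3 4)
  after g: (1 2 4 3)

g' r' g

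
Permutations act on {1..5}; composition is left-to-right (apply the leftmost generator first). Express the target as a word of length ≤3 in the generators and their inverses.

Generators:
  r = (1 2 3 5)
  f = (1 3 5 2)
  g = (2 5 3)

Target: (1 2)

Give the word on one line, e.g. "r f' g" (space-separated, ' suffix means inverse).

g' f'

  after g': (2 3 5)
  after f': (1 2)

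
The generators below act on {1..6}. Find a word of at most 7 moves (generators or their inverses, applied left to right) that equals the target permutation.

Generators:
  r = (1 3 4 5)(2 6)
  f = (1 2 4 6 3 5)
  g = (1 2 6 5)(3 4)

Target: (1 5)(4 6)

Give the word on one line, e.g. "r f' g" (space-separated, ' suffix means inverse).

  after r: (1 3 4 5)(2 6)
  after f': (1 6)(2 4 3)
  after r': (1 2 3 6 5 4)
  after f': (2 6 3 4 5)
  after g': (1 5)(4 6)

r f' r' f' g'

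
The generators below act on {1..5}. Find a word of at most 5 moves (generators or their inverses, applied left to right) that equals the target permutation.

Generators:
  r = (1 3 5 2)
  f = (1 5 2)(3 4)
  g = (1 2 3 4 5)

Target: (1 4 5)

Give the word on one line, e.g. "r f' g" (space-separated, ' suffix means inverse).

  after f': (1 2 5)(3 4)
  after r': (1 5 2 3 4)
  after g': (1 4 5)

f' r' g'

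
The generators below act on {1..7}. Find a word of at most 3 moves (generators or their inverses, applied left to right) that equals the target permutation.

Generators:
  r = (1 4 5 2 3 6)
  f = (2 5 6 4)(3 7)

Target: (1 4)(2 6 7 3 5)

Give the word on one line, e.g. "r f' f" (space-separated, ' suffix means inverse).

  after r': (1 6 3 2 5 4)
  after f: (1 4)(2 6 7 3 5)

r' f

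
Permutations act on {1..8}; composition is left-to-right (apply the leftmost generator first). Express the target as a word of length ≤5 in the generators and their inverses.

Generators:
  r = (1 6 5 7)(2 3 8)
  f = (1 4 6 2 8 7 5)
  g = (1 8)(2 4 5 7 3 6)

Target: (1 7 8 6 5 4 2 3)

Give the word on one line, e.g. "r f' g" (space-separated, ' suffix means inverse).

r' f g

  after r': (1 7 5 6)(2 8 3)
  after f: (1 5 2 7)(3 8)(4 6)
  after g: (1 7 8 6 5 4 2 3)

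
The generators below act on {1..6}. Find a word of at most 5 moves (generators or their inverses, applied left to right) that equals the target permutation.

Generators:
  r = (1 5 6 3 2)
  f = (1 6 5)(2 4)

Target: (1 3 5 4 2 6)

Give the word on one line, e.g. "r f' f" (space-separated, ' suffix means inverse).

  after r': (1 2 3 6 5)
  after r': (1 3 5 2 6)
  after f: (1 3)(2 5 4)
  after f: (1 3 6 5 2)
  after f: (1 3 5 4 2 6)

r' r' f f f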